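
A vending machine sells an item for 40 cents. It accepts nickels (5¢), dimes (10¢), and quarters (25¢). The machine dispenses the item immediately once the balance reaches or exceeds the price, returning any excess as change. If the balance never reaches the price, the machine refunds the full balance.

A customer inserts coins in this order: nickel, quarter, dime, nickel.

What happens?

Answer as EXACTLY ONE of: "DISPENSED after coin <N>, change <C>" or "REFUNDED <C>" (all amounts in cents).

Price: 40¢
Coin 1 (nickel, 5¢): balance = 5¢
Coin 2 (quarter, 25¢): balance = 30¢
Coin 3 (dime, 10¢): balance = 40¢
  → balance >= price → DISPENSE, change = 40 - 40 = 0¢

Answer: DISPENSED after coin 3, change 0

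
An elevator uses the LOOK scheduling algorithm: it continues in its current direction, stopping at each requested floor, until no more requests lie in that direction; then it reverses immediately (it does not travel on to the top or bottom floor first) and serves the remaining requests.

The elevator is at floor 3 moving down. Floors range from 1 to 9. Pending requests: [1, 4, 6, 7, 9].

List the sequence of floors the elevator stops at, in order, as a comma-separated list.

Answer: 1, 4, 6, 7, 9

Derivation:
Current: 3, moving DOWN
Serve below first (descending): [1]
Then reverse, serve above (ascending): [4, 6, 7, 9]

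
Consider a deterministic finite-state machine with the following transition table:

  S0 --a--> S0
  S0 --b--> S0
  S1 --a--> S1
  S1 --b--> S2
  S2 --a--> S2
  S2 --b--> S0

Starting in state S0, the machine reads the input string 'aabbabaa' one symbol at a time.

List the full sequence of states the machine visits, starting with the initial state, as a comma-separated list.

Answer: S0, S0, S0, S0, S0, S0, S0, S0, S0

Derivation:
Start: S0
  read 'a': S0 --a--> S0
  read 'a': S0 --a--> S0
  read 'b': S0 --b--> S0
  read 'b': S0 --b--> S0
  read 'a': S0 --a--> S0
  read 'b': S0 --b--> S0
  read 'a': S0 --a--> S0
  read 'a': S0 --a--> S0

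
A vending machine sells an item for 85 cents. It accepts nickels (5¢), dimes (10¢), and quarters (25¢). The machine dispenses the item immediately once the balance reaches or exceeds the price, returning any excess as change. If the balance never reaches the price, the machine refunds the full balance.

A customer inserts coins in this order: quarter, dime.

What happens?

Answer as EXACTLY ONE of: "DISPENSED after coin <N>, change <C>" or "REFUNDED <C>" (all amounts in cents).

Price: 85¢
Coin 1 (quarter, 25¢): balance = 25¢
Coin 2 (dime, 10¢): balance = 35¢
All coins inserted, balance 35¢ < price 85¢ → REFUND 35¢

Answer: REFUNDED 35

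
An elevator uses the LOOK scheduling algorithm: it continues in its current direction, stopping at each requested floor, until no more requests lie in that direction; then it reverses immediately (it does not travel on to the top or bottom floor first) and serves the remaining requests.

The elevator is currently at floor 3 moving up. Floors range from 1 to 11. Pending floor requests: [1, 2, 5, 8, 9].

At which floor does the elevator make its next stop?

Current floor: 3, direction: up
Requests above: [5, 8, 9]
Requests below: [1, 2]
Moving up and requests lie above → nearest above is min([5, 8, 9]) = 5

Answer: 5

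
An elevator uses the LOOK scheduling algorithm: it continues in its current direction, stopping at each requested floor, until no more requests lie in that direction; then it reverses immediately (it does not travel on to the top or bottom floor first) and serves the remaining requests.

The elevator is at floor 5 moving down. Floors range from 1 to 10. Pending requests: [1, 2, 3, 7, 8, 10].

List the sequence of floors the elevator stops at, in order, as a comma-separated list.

Current: 5, moving DOWN
Serve below first (descending): [3, 2, 1]
Then reverse, serve above (ascending): [7, 8, 10]

Answer: 3, 2, 1, 7, 8, 10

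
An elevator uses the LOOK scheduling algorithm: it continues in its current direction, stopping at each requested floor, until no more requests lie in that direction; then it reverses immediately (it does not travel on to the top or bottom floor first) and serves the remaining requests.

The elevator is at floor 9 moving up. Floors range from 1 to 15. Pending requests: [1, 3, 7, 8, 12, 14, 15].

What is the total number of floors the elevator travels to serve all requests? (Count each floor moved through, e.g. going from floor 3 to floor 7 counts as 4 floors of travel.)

Start at floor 9 moving up, LOOK stop order: [12, 14, 15, 8, 7, 3, 1]
  9 → 12: |12-9| = 3, total = 3
  12 → 14: |14-12| = 2, total = 5
  14 → 15: |15-14| = 1, total = 6
  15 → 8: |8-15| = 7, total = 13
  8 → 7: |7-8| = 1, total = 14
  7 → 3: |3-7| = 4, total = 18
  3 → 1: |1-3| = 2, total = 20

Answer: 20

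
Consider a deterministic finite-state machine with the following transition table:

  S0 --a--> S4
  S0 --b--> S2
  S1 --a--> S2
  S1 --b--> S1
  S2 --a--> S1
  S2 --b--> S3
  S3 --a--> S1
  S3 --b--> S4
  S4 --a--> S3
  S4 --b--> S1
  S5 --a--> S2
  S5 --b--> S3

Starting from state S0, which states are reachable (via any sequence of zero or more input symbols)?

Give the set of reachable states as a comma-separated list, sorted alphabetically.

BFS from S0:
  visit S0: S0--a-->S4 (new), S0--b-->S2 (new)
  visit S4: S4--a-->S3 (new), S4--b-->S1 (new)
  visit S2: S2--a-->S1 (seen), S2--b-->S3 (seen)
  visit S3: S3--a-->S1 (seen), S3--b-->S4 (seen)
  visit S1: S1--a-->S2 (seen), S1--b-->S1 (seen)

Answer: S0, S1, S2, S3, S4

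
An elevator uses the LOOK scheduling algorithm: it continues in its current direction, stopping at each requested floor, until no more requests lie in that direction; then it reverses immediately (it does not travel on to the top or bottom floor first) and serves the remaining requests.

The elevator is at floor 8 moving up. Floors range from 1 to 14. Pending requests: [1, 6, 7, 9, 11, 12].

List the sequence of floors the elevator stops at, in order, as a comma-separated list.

Answer: 9, 11, 12, 7, 6, 1

Derivation:
Current: 8, moving UP
Serve above first (ascending): [9, 11, 12]
Then reverse, serve below (descending): [7, 6, 1]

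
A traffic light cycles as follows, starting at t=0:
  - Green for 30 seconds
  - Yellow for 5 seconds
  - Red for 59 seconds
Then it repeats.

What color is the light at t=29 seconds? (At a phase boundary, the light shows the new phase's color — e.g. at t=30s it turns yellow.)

Cycle length = 30 + 5 + 59 = 94s
t = 29, phase_t = 29 mod 94 = 29
29 < 30 (green end) → GREEN

Answer: green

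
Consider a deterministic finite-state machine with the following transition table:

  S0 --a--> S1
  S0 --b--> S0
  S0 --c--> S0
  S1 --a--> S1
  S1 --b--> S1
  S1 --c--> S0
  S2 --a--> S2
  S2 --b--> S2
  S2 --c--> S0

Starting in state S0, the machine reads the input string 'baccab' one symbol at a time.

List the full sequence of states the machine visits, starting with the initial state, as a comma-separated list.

Answer: S0, S0, S1, S0, S0, S1, S1

Derivation:
Start: S0
  read 'b': S0 --b--> S0
  read 'a': S0 --a--> S1
  read 'c': S1 --c--> S0
  read 'c': S0 --c--> S0
  read 'a': S0 --a--> S1
  read 'b': S1 --b--> S1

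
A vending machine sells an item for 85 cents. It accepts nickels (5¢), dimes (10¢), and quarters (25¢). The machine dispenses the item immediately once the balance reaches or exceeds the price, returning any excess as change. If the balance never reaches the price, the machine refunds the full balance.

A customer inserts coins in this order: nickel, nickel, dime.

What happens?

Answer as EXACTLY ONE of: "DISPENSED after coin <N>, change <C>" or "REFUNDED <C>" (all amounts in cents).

Price: 85¢
Coin 1 (nickel, 5¢): balance = 5¢
Coin 2 (nickel, 5¢): balance = 10¢
Coin 3 (dime, 10¢): balance = 20¢
All coins inserted, balance 20¢ < price 85¢ → REFUND 20¢

Answer: REFUNDED 20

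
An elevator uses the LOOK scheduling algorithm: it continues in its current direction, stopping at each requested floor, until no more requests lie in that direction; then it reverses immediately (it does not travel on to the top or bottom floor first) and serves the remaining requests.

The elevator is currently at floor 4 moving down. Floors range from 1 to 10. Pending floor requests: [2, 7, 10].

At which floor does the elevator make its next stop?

Current floor: 4, direction: down
Requests above: [7, 10]
Requests below: [2]
Moving down and requests lie below → nearest below is max([2]) = 2

Answer: 2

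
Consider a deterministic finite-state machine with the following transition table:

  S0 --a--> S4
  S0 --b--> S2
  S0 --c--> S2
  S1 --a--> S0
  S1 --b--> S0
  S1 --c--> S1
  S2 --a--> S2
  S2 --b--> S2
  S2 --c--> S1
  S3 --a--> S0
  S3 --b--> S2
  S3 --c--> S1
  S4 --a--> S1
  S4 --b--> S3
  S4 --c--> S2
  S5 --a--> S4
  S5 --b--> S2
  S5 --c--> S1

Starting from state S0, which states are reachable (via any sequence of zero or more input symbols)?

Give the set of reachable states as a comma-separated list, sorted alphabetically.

BFS from S0:
  visit S0: S0--a-->S4 (new), S0--b-->S2 (new), S0--c-->S2 (seen)
  visit S4: S4--a-->S1 (new), S4--b-->S3 (new), S4--c-->S2 (seen)
  visit S2: S2--a-->S2 (seen), S2--b-->S2 (seen), S2--c-->S1 (seen)
  visit S1: S1--a-->S0 (seen), S1--b-->S0 (seen), S1--c-->S1 (seen)
  visit S3: S3--a-->S0 (seen), S3--b-->S2 (seen), S3--c-->S1 (seen)

Answer: S0, S1, S2, S3, S4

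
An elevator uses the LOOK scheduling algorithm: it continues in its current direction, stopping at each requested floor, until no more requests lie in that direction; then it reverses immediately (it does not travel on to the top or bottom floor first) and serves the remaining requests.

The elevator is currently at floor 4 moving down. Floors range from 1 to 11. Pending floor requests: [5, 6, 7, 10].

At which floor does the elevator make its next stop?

Current floor: 4, direction: down
Requests above: [5, 6, 7, 10]
Requests below: []
Moving down but no requests below → reverse; nearest above is min([5, 6, 7, 10]) = 5

Answer: 5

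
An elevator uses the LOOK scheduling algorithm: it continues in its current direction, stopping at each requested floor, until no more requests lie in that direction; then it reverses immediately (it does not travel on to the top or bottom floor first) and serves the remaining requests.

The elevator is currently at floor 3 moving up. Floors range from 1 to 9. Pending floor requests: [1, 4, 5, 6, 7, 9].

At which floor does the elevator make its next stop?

Current floor: 3, direction: up
Requests above: [4, 5, 6, 7, 9]
Requests below: [1]
Moving up and requests lie above → nearest above is min([4, 5, 6, 7, 9]) = 4

Answer: 4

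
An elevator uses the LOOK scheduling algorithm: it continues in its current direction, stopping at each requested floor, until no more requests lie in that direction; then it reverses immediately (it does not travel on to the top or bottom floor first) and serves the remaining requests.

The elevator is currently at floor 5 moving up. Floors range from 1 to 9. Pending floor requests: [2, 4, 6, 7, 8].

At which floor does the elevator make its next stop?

Current floor: 5, direction: up
Requests above: [6, 7, 8]
Requests below: [2, 4]
Moving up and requests lie above → nearest above is min([6, 7, 8]) = 6

Answer: 6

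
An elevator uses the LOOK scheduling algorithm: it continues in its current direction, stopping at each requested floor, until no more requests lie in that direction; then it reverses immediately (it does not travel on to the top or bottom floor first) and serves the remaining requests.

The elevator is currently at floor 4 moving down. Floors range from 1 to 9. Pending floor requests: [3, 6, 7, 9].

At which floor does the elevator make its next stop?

Answer: 3

Derivation:
Current floor: 4, direction: down
Requests above: [6, 7, 9]
Requests below: [3]
Moving down and requests lie below → nearest below is max([3]) = 3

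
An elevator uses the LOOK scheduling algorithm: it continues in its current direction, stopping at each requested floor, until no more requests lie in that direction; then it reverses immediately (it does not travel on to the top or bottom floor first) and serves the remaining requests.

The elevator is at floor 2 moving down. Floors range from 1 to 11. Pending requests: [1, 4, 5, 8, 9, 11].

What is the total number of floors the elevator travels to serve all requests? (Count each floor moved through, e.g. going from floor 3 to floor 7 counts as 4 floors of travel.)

Start at floor 2 moving down, LOOK stop order: [1, 4, 5, 8, 9, 11]
  2 → 1: |1-2| = 1, total = 1
  1 → 4: |4-1| = 3, total = 4
  4 → 5: |5-4| = 1, total = 5
  5 → 8: |8-5| = 3, total = 8
  8 → 9: |9-8| = 1, total = 9
  9 → 11: |11-9| = 2, total = 11

Answer: 11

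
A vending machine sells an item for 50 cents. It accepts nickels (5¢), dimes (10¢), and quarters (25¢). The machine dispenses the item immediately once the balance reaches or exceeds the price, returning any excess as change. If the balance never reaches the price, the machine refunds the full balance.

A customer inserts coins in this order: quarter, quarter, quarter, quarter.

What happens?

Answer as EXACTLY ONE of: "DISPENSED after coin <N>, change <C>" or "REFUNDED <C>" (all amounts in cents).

Price: 50¢
Coin 1 (quarter, 25¢): balance = 25¢
Coin 2 (quarter, 25¢): balance = 50¢
  → balance >= price → DISPENSE, change = 50 - 50 = 0¢

Answer: DISPENSED after coin 2, change 0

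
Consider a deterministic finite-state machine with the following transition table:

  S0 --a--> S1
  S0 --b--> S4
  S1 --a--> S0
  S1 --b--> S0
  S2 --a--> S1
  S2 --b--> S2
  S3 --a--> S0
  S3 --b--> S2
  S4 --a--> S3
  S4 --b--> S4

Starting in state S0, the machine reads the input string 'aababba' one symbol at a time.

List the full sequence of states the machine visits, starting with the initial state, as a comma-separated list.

Start: S0
  read 'a': S0 --a--> S1
  read 'a': S1 --a--> S0
  read 'b': S0 --b--> S4
  read 'a': S4 --a--> S3
  read 'b': S3 --b--> S2
  read 'b': S2 --b--> S2
  read 'a': S2 --a--> S1

Answer: S0, S1, S0, S4, S3, S2, S2, S1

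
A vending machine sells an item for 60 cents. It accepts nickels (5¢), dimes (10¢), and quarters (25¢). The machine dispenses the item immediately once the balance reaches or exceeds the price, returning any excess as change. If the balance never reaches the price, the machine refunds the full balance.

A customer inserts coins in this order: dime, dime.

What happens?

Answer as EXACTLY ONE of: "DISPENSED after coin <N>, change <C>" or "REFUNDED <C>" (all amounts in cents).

Answer: REFUNDED 20

Derivation:
Price: 60¢
Coin 1 (dime, 10¢): balance = 10¢
Coin 2 (dime, 10¢): balance = 20¢
All coins inserted, balance 20¢ < price 60¢ → REFUND 20¢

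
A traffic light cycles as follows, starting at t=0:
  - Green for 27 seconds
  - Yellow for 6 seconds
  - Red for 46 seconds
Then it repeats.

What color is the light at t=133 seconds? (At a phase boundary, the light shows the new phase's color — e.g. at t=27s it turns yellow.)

Cycle length = 27 + 6 + 46 = 79s
t = 133, phase_t = 133 mod 79 = 54
54 >= 33 → RED

Answer: red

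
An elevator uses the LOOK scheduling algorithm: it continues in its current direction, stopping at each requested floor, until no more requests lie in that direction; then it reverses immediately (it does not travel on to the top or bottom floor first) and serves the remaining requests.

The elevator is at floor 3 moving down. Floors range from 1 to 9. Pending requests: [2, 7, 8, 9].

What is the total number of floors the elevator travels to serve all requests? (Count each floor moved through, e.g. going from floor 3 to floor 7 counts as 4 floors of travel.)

Answer: 8

Derivation:
Start at floor 3 moving down, LOOK stop order: [2, 7, 8, 9]
  3 → 2: |2-3| = 1, total = 1
  2 → 7: |7-2| = 5, total = 6
  7 → 8: |8-7| = 1, total = 7
  8 → 9: |9-8| = 1, total = 8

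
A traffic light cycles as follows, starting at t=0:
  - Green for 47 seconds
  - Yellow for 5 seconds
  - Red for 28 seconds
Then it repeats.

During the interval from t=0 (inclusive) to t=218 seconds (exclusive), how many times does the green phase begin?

Answer: 3

Derivation:
Cycle = 47+5+28 = 80s
green phase starts at t = k*80 + 0 for k=0,1,2,...
Need k*80+0 < 218 → k < 2.725
k ∈ {0, ..., 2} → 3 starts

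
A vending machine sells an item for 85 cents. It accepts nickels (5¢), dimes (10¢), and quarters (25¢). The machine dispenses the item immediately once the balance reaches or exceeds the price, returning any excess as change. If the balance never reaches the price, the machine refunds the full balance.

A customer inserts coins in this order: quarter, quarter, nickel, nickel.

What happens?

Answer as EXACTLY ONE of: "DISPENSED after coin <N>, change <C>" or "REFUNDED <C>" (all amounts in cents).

Answer: REFUNDED 60

Derivation:
Price: 85¢
Coin 1 (quarter, 25¢): balance = 25¢
Coin 2 (quarter, 25¢): balance = 50¢
Coin 3 (nickel, 5¢): balance = 55¢
Coin 4 (nickel, 5¢): balance = 60¢
All coins inserted, balance 60¢ < price 85¢ → REFUND 60¢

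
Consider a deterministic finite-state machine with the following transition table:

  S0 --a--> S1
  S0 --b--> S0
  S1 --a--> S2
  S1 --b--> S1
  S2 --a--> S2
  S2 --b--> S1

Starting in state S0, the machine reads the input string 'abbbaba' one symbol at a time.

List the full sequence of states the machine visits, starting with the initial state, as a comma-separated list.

Answer: S0, S1, S1, S1, S1, S2, S1, S2

Derivation:
Start: S0
  read 'a': S0 --a--> S1
  read 'b': S1 --b--> S1
  read 'b': S1 --b--> S1
  read 'b': S1 --b--> S1
  read 'a': S1 --a--> S2
  read 'b': S2 --b--> S1
  read 'a': S1 --a--> S2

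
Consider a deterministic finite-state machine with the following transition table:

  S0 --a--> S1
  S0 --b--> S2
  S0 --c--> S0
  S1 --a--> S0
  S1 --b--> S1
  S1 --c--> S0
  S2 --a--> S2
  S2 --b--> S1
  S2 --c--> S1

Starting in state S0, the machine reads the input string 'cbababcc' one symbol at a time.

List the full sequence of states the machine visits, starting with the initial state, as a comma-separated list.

Start: S0
  read 'c': S0 --c--> S0
  read 'b': S0 --b--> S2
  read 'a': S2 --a--> S2
  read 'b': S2 --b--> S1
  read 'a': S1 --a--> S0
  read 'b': S0 --b--> S2
  read 'c': S2 --c--> S1
  read 'c': S1 --c--> S0

Answer: S0, S0, S2, S2, S1, S0, S2, S1, S0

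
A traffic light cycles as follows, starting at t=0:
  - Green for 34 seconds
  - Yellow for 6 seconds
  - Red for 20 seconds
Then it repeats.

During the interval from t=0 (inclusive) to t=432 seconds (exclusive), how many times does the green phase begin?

Cycle = 34+6+20 = 60s
green phase starts at t = k*60 + 0 for k=0,1,2,...
Need k*60+0 < 432 → k < 7.200
k ∈ {0, ..., 7} → 8 starts

Answer: 8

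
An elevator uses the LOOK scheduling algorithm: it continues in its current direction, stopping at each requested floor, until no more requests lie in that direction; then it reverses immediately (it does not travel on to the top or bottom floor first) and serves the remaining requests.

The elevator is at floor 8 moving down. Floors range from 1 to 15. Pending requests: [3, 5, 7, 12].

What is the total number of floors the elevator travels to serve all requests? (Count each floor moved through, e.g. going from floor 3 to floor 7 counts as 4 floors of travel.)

Start at floor 8 moving down, LOOK stop order: [7, 5, 3, 12]
  8 → 7: |7-8| = 1, total = 1
  7 → 5: |5-7| = 2, total = 3
  5 → 3: |3-5| = 2, total = 5
  3 → 12: |12-3| = 9, total = 14

Answer: 14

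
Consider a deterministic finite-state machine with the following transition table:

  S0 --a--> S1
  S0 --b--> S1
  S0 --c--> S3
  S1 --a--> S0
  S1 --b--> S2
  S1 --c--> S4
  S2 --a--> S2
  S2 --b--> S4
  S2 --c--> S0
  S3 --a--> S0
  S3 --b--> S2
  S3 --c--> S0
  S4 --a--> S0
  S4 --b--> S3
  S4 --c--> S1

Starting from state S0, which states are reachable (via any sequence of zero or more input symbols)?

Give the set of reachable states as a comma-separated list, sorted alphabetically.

Answer: S0, S1, S2, S3, S4

Derivation:
BFS from S0:
  visit S0: S0--a-->S1 (new), S0--b-->S1 (seen), S0--c-->S3 (new)
  visit S1: S1--a-->S0 (seen), S1--b-->S2 (new), S1--c-->S4 (new)
  visit S3: S3--a-->S0 (seen), S3--b-->S2 (seen), S3--c-->S0 (seen)
  visit S2: S2--a-->S2 (seen), S2--b-->S4 (seen), S2--c-->S0 (seen)
  visit S4: S4--a-->S0 (seen), S4--b-->S3 (seen), S4--c-->S1 (seen)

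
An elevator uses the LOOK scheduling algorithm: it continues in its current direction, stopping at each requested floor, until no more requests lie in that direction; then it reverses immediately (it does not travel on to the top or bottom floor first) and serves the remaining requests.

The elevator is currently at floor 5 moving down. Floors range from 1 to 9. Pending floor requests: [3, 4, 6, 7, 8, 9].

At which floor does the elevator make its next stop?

Current floor: 5, direction: down
Requests above: [6, 7, 8, 9]
Requests below: [3, 4]
Moving down and requests lie below → nearest below is max([3, 4]) = 4

Answer: 4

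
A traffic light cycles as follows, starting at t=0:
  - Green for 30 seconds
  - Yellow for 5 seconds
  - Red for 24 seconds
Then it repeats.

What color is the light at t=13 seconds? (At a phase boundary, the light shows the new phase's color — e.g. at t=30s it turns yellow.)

Answer: green

Derivation:
Cycle length = 30 + 5 + 24 = 59s
t = 13, phase_t = 13 mod 59 = 13
13 < 30 (green end) → GREEN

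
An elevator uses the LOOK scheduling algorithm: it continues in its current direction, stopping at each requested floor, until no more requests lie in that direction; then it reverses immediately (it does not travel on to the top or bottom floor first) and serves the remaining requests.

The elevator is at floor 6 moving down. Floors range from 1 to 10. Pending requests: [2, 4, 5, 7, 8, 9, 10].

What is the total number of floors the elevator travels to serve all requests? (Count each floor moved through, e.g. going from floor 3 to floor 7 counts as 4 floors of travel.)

Start at floor 6 moving down, LOOK stop order: [5, 4, 2, 7, 8, 9, 10]
  6 → 5: |5-6| = 1, total = 1
  5 → 4: |4-5| = 1, total = 2
  4 → 2: |2-4| = 2, total = 4
  2 → 7: |7-2| = 5, total = 9
  7 → 8: |8-7| = 1, total = 10
  8 → 9: |9-8| = 1, total = 11
  9 → 10: |10-9| = 1, total = 12

Answer: 12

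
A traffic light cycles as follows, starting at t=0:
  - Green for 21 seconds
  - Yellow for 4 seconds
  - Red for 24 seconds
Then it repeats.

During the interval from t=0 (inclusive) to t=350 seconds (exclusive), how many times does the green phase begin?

Answer: 8

Derivation:
Cycle = 21+4+24 = 49s
green phase starts at t = k*49 + 0 for k=0,1,2,...
Need k*49+0 < 350 → k < 7.143
k ∈ {0, ..., 7} → 8 starts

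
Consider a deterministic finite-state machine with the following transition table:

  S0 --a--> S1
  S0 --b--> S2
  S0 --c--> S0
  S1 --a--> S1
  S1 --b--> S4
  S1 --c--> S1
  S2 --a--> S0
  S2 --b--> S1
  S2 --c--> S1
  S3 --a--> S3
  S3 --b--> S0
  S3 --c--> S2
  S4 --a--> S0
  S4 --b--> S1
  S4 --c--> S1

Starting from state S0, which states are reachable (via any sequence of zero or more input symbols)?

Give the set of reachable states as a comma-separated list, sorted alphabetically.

BFS from S0:
  visit S0: S0--a-->S1 (new), S0--b-->S2 (new), S0--c-->S0 (seen)
  visit S1: S1--a-->S1 (seen), S1--b-->S4 (new), S1--c-->S1 (seen)
  visit S2: S2--a-->S0 (seen), S2--b-->S1 (seen), S2--c-->S1 (seen)
  visit S4: S4--a-->S0 (seen), S4--b-->S1 (seen), S4--c-->S1 (seen)

Answer: S0, S1, S2, S4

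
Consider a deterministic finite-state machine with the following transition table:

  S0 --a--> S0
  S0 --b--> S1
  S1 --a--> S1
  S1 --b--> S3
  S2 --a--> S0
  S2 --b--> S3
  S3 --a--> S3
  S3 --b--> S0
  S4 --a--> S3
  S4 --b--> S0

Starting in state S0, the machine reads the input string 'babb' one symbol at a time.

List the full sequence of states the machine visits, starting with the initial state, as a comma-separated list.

Answer: S0, S1, S1, S3, S0

Derivation:
Start: S0
  read 'b': S0 --b--> S1
  read 'a': S1 --a--> S1
  read 'b': S1 --b--> S3
  read 'b': S3 --b--> S0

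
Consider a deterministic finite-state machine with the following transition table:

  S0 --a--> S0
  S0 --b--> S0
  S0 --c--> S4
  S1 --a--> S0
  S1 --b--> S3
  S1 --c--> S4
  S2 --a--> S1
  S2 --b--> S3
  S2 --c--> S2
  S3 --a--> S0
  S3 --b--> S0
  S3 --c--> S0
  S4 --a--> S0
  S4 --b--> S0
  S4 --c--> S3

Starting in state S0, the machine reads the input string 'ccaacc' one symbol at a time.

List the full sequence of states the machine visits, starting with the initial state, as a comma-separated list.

Answer: S0, S4, S3, S0, S0, S4, S3

Derivation:
Start: S0
  read 'c': S0 --c--> S4
  read 'c': S4 --c--> S3
  read 'a': S3 --a--> S0
  read 'a': S0 --a--> S0
  read 'c': S0 --c--> S4
  read 'c': S4 --c--> S3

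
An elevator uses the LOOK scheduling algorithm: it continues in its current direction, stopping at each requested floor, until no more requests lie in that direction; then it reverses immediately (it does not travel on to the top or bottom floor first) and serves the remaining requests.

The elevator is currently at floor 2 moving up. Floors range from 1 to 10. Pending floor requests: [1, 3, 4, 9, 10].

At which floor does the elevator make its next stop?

Answer: 3

Derivation:
Current floor: 2, direction: up
Requests above: [3, 4, 9, 10]
Requests below: [1]
Moving up and requests lie above → nearest above is min([3, 4, 9, 10]) = 3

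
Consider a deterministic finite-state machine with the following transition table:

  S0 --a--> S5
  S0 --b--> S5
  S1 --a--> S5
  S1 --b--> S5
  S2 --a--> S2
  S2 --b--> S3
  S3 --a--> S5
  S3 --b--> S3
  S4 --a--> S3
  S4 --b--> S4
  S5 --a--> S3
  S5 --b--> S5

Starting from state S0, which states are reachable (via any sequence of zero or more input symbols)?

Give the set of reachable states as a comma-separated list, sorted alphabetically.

Answer: S0, S3, S5

Derivation:
BFS from S0:
  visit S0: S0--a-->S5 (new), S0--b-->S5 (seen)
  visit S5: S5--a-->S3 (new), S5--b-->S5 (seen)
  visit S3: S3--a-->S5 (seen), S3--b-->S3 (seen)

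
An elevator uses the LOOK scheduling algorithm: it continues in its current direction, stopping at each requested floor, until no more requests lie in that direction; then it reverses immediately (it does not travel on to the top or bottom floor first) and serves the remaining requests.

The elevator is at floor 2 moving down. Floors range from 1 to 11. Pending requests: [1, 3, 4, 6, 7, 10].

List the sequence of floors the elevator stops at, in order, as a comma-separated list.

Current: 2, moving DOWN
Serve below first (descending): [1]
Then reverse, serve above (ascending): [3, 4, 6, 7, 10]

Answer: 1, 3, 4, 6, 7, 10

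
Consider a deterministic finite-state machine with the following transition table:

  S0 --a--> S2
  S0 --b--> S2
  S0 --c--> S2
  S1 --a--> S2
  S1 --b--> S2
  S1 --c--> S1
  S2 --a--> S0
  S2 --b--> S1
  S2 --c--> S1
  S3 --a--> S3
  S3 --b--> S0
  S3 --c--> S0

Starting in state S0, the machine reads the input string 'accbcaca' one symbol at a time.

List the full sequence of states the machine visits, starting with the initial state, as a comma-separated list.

Start: S0
  read 'a': S0 --a--> S2
  read 'c': S2 --c--> S1
  read 'c': S1 --c--> S1
  read 'b': S1 --b--> S2
  read 'c': S2 --c--> S1
  read 'a': S1 --a--> S2
  read 'c': S2 --c--> S1
  read 'a': S1 --a--> S2

Answer: S0, S2, S1, S1, S2, S1, S2, S1, S2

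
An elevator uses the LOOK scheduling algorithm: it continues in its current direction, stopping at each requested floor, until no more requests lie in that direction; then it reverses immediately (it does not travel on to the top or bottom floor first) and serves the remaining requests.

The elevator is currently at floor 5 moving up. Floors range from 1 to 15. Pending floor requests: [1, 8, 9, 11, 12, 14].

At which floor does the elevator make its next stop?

Current floor: 5, direction: up
Requests above: [8, 9, 11, 12, 14]
Requests below: [1]
Moving up and requests lie above → nearest above is min([8, 9, 11, 12, 14]) = 8

Answer: 8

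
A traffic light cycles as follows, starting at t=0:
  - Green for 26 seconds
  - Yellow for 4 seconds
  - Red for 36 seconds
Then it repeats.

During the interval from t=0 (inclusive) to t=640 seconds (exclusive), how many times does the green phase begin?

Cycle = 26+4+36 = 66s
green phase starts at t = k*66 + 0 for k=0,1,2,...
Need k*66+0 < 640 → k < 9.697
k ∈ {0, ..., 9} → 10 starts

Answer: 10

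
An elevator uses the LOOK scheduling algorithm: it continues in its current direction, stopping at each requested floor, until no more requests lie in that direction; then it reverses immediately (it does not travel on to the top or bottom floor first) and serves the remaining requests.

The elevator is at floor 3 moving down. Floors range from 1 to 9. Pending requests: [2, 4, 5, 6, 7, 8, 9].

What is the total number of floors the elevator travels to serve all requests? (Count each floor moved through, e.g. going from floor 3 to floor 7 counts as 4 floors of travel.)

Start at floor 3 moving down, LOOK stop order: [2, 4, 5, 6, 7, 8, 9]
  3 → 2: |2-3| = 1, total = 1
  2 → 4: |4-2| = 2, total = 3
  4 → 5: |5-4| = 1, total = 4
  5 → 6: |6-5| = 1, total = 5
  6 → 7: |7-6| = 1, total = 6
  7 → 8: |8-7| = 1, total = 7
  8 → 9: |9-8| = 1, total = 8

Answer: 8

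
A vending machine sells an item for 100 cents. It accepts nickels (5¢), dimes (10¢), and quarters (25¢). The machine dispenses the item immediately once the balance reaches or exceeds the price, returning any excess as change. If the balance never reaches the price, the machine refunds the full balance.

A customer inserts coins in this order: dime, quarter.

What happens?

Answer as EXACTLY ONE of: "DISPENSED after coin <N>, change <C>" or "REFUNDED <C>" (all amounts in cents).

Answer: REFUNDED 35

Derivation:
Price: 100¢
Coin 1 (dime, 10¢): balance = 10¢
Coin 2 (quarter, 25¢): balance = 35¢
All coins inserted, balance 35¢ < price 100¢ → REFUND 35¢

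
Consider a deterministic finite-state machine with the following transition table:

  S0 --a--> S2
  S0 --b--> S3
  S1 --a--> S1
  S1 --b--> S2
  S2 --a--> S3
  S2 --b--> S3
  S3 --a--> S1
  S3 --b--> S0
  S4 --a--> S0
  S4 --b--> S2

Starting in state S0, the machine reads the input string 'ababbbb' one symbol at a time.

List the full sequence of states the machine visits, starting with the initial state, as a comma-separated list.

Start: S0
  read 'a': S0 --a--> S2
  read 'b': S2 --b--> S3
  read 'a': S3 --a--> S1
  read 'b': S1 --b--> S2
  read 'b': S2 --b--> S3
  read 'b': S3 --b--> S0
  read 'b': S0 --b--> S3

Answer: S0, S2, S3, S1, S2, S3, S0, S3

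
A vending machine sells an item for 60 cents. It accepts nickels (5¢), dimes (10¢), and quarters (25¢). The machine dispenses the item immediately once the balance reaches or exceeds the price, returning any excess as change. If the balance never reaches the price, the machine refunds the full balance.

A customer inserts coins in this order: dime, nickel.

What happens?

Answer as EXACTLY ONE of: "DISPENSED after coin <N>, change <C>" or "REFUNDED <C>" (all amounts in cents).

Price: 60¢
Coin 1 (dime, 10¢): balance = 10¢
Coin 2 (nickel, 5¢): balance = 15¢
All coins inserted, balance 15¢ < price 60¢ → REFUND 15¢

Answer: REFUNDED 15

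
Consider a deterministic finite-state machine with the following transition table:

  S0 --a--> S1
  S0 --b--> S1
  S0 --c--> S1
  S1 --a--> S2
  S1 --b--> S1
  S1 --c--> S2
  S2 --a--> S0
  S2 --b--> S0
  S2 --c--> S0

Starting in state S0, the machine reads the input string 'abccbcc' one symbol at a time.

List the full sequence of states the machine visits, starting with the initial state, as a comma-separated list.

Start: S0
  read 'a': S0 --a--> S1
  read 'b': S1 --b--> S1
  read 'c': S1 --c--> S2
  read 'c': S2 --c--> S0
  read 'b': S0 --b--> S1
  read 'c': S1 --c--> S2
  read 'c': S2 --c--> S0

Answer: S0, S1, S1, S2, S0, S1, S2, S0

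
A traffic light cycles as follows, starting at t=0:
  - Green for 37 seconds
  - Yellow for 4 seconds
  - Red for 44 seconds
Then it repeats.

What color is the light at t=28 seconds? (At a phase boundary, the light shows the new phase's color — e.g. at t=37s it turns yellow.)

Cycle length = 37 + 4 + 44 = 85s
t = 28, phase_t = 28 mod 85 = 28
28 < 37 (green end) → GREEN

Answer: green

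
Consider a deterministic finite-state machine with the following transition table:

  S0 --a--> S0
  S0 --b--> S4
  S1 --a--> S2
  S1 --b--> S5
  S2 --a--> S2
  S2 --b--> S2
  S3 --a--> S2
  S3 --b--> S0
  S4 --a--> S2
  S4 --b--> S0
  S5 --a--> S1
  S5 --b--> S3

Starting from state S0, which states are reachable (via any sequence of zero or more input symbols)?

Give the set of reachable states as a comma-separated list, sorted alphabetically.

Answer: S0, S2, S4

Derivation:
BFS from S0:
  visit S0: S0--a-->S0 (seen), S0--b-->S4 (new)
  visit S4: S4--a-->S2 (new), S4--b-->S0 (seen)
  visit S2: S2--a-->S2 (seen), S2--b-->S2 (seen)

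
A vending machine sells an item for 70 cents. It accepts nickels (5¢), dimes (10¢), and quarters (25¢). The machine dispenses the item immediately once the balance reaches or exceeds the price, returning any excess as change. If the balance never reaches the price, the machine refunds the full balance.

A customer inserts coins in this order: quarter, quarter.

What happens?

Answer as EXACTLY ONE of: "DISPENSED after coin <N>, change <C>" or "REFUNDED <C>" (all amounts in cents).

Price: 70¢
Coin 1 (quarter, 25¢): balance = 25¢
Coin 2 (quarter, 25¢): balance = 50¢
All coins inserted, balance 50¢ < price 70¢ → REFUND 50¢

Answer: REFUNDED 50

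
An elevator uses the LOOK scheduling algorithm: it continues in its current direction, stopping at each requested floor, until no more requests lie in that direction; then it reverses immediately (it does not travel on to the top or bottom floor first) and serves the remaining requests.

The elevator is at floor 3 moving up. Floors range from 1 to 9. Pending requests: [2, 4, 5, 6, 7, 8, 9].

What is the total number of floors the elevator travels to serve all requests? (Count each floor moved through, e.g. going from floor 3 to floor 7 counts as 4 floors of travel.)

Answer: 13

Derivation:
Start at floor 3 moving up, LOOK stop order: [4, 5, 6, 7, 8, 9, 2]
  3 → 4: |4-3| = 1, total = 1
  4 → 5: |5-4| = 1, total = 2
  5 → 6: |6-5| = 1, total = 3
  6 → 7: |7-6| = 1, total = 4
  7 → 8: |8-7| = 1, total = 5
  8 → 9: |9-8| = 1, total = 6
  9 → 2: |2-9| = 7, total = 13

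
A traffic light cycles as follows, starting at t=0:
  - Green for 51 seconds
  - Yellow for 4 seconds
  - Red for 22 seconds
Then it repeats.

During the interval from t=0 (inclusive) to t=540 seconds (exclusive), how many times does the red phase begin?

Cycle = 51+4+22 = 77s
red phase starts at t = k*77 + 55 for k=0,1,2,...
Need k*77+55 < 540 → k < 6.299
k ∈ {0, ..., 6} → 7 starts

Answer: 7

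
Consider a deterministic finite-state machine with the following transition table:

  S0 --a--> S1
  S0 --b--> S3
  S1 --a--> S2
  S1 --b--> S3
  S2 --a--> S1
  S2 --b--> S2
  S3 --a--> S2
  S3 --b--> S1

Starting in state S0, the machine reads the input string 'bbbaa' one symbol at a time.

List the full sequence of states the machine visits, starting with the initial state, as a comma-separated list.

Answer: S0, S3, S1, S3, S2, S1

Derivation:
Start: S0
  read 'b': S0 --b--> S3
  read 'b': S3 --b--> S1
  read 'b': S1 --b--> S3
  read 'a': S3 --a--> S2
  read 'a': S2 --a--> S1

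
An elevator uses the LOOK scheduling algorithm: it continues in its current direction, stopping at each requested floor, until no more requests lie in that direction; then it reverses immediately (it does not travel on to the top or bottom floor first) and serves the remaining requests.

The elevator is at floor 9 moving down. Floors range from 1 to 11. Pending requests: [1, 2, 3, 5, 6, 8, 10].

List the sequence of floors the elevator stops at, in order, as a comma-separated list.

Current: 9, moving DOWN
Serve below first (descending): [8, 6, 5, 3, 2, 1]
Then reverse, serve above (ascending): [10]

Answer: 8, 6, 5, 3, 2, 1, 10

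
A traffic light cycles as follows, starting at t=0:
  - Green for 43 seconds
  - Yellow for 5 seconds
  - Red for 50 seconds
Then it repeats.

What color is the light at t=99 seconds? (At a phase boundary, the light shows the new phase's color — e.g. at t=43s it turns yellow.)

Cycle length = 43 + 5 + 50 = 98s
t = 99, phase_t = 99 mod 98 = 1
1 < 43 (green end) → GREEN

Answer: green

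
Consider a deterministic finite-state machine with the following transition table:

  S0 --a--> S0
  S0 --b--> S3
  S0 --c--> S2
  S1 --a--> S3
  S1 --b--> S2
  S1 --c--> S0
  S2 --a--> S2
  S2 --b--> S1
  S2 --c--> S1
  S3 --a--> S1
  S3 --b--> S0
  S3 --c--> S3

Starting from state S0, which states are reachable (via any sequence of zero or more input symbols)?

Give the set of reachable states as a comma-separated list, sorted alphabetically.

BFS from S0:
  visit S0: S0--a-->S0 (seen), S0--b-->S3 (new), S0--c-->S2 (new)
  visit S3: S3--a-->S1 (new), S3--b-->S0 (seen), S3--c-->S3 (seen)
  visit S2: S2--a-->S2 (seen), S2--b-->S1 (seen), S2--c-->S1 (seen)
  visit S1: S1--a-->S3 (seen), S1--b-->S2 (seen), S1--c-->S0 (seen)

Answer: S0, S1, S2, S3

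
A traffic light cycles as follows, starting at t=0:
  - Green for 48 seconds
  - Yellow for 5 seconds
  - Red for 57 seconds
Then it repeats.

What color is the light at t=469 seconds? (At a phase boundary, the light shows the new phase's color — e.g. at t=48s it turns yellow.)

Answer: green

Derivation:
Cycle length = 48 + 5 + 57 = 110s
t = 469, phase_t = 469 mod 110 = 29
29 < 48 (green end) → GREEN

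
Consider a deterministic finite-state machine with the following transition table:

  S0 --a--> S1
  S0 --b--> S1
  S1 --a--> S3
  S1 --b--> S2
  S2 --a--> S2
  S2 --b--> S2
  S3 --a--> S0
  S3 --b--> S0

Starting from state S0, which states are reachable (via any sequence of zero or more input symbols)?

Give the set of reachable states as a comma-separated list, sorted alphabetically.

BFS from S0:
  visit S0: S0--a-->S1 (new), S0--b-->S1 (seen)
  visit S1: S1--a-->S3 (new), S1--b-->S2 (new)
  visit S3: S3--a-->S0 (seen), S3--b-->S0 (seen)
  visit S2: S2--a-->S2 (seen), S2--b-->S2 (seen)

Answer: S0, S1, S2, S3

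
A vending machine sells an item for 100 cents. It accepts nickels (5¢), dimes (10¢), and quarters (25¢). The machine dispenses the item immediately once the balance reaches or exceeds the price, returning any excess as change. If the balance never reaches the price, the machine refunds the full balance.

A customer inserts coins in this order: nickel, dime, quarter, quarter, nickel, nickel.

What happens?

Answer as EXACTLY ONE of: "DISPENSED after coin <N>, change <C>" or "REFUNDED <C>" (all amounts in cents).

Answer: REFUNDED 75

Derivation:
Price: 100¢
Coin 1 (nickel, 5¢): balance = 5¢
Coin 2 (dime, 10¢): balance = 15¢
Coin 3 (quarter, 25¢): balance = 40¢
Coin 4 (quarter, 25¢): balance = 65¢
Coin 5 (nickel, 5¢): balance = 70¢
Coin 6 (nickel, 5¢): balance = 75¢
All coins inserted, balance 75¢ < price 100¢ → REFUND 75¢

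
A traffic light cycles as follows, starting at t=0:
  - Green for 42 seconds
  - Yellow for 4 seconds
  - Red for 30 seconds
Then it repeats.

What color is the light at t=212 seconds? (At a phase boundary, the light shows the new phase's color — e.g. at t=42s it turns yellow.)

Cycle length = 42 + 4 + 30 = 76s
t = 212, phase_t = 212 mod 76 = 60
60 >= 46 → RED

Answer: red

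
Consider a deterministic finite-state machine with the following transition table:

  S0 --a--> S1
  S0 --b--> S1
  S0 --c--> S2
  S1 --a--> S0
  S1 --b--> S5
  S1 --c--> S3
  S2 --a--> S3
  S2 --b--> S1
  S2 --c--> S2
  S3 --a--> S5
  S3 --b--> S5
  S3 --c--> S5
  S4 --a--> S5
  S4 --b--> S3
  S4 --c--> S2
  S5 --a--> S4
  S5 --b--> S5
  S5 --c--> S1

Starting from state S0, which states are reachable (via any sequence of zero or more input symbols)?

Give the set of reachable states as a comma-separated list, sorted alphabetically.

BFS from S0:
  visit S0: S0--a-->S1 (new), S0--b-->S1 (seen), S0--c-->S2 (new)
  visit S1: S1--a-->S0 (seen), S1--b-->S5 (new), S1--c-->S3 (new)
  visit S2: S2--a-->S3 (seen), S2--b-->S1 (seen), S2--c-->S2 (seen)
  visit S5: S5--a-->S4 (new), S5--b-->S5 (seen), S5--c-->S1 (seen)
  visit S3: S3--a-->S5 (seen), S3--b-->S5 (seen), S3--c-->S5 (seen)
  visit S4: S4--a-->S5 (seen), S4--b-->S3 (seen), S4--c-->S2 (seen)

Answer: S0, S1, S2, S3, S4, S5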